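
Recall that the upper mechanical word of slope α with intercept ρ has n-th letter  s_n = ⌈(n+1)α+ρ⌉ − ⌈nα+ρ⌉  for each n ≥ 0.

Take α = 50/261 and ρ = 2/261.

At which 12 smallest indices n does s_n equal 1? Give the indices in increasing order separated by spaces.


n=0: ⌈52/261⌉−⌈2/261⌉ = 1−1 = 0
n=1: ⌈102/261⌉−⌈52/261⌉ = 1−1 = 0
  …
n=5: ⌈302/261⌉−⌈252/261⌉ = 2−1 = 1  ← one
n=6: ⌈352/261⌉−⌈302/261⌉ = 2−2 = 0
n=7: ⌈402/261⌉−⌈352/261⌉ = 2−2 = 0
  …
n=10: ⌈552/261⌉−⌈502/261⌉ = 3−2 = 1  ← one
n=11: ⌈602/261⌉−⌈552/261⌉ = 3−3 = 0
n=12: ⌈652/261⌉−⌈602/261⌉ = 3−3 = 0
  …
n=15: ⌈802/261⌉−⌈752/261⌉ = 4−3 = 1  ← one
n=16: ⌈852/261⌉−⌈802/261⌉ = 4−4 = 0
n=17: ⌈902/261⌉−⌈852/261⌉ = 4−4 = 0
  …
n=20: ⌈1052/261⌉−⌈1002/261⌉ = 5−4 = 1  ← one
n=21: ⌈1102/261⌉−⌈1052/261⌉ = 5−5 = 0
n=22: ⌈1152/261⌉−⌈1102/261⌉ = 5−5 = 0
  …
n=26: ⌈1352/261⌉−⌈1302/261⌉ = 6−5 = 1  ← one
n=27: ⌈1402/261⌉−⌈1352/261⌉ = 6−6 = 0
n=28: ⌈1452/261⌉−⌈1402/261⌉ = 6−6 = 0
  …
n=31: ⌈1602/261⌉−⌈1552/261⌉ = 7−6 = 1  ← one
n=32: ⌈1652/261⌉−⌈1602/261⌉ = 7−7 = 0
n=33: ⌈1702/261⌉−⌈1652/261⌉ = 7−7 = 0
  …
n=36: ⌈1852/261⌉−⌈1802/261⌉ = 8−7 = 1  ← one
n=37: ⌈1902/261⌉−⌈1852/261⌉ = 8−8 = 0
n=38: ⌈1952/261⌉−⌈1902/261⌉ = 8−8 = 0
  …
n=41: ⌈2102/261⌉−⌈2052/261⌉ = 9−8 = 1  ← one
n=42: ⌈2152/261⌉−⌈2102/261⌉ = 9−9 = 0
n=43: ⌈2202/261⌉−⌈2152/261⌉ = 9−9 = 0
  …
n=46: ⌈2352/261⌉−⌈2302/261⌉ = 10−9 = 1  ← one
n=47: ⌈2402/261⌉−⌈2352/261⌉ = 10−10 = 0
n=48: ⌈2452/261⌉−⌈2402/261⌉ = 10−10 = 0
  …
n=52: ⌈2652/261⌉−⌈2602/261⌉ = 11−10 = 1  ← one
n=53: ⌈2702/261⌉−⌈2652/261⌉ = 11−11 = 0
n=54: ⌈2752/261⌉−⌈2702/261⌉ = 11−11 = 0
  …
n=57: ⌈2902/261⌉−⌈2852/261⌉ = 12−11 = 1  ← one
n=58: ⌈2952/261⌉−⌈2902/261⌉ = 12−12 = 0
n=59: ⌈3002/261⌉−⌈2952/261⌉ = 12−12 = 0
  …
n=62: ⌈3152/261⌉−⌈3102/261⌉ = 13−12 = 1  ← one
positions of the first 12 ones: 5 10 15 20 26 31 36 41 46 52 57 62

5 10 15 20 26 31 36 41 46 52 57 62


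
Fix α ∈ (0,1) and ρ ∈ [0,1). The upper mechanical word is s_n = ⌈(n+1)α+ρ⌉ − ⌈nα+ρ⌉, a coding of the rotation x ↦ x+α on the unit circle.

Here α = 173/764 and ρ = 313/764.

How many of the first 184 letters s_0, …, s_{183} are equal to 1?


42

#1s = Σ_{n=0}^{183} s_n = Σ_{n=0}^{183} (⌈(n+1)α+ρ⌉ − ⌈nα+ρ⌉)
the sum telescopes: every ⌈nα+ρ⌉ with 0 < n < 184 appears once with + and once with −, leaving ⌈184α+ρ⌉ − ⌈0·α+ρ⌉
184α + ρ = (184·173 + 313) / 764 = 32145/764
ρ = 313/764
⌈32145/764⌉ = 43,  ⌈313/764⌉ = 1
#1s = 43 − 1 = 42


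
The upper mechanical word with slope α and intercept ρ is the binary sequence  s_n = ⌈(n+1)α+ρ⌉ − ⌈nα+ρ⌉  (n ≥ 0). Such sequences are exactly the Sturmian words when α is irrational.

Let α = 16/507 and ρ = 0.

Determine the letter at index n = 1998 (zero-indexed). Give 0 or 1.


0

(n+1)α + ρ = (1999·16) / 507 = 31984/507
nα + ρ     = (1998·16) / 507 = 31968/507
⌈31984/507⌉ = 64,  ⌈31968/507⌉ = 64
s_{1998} = 64 − 64 = 0


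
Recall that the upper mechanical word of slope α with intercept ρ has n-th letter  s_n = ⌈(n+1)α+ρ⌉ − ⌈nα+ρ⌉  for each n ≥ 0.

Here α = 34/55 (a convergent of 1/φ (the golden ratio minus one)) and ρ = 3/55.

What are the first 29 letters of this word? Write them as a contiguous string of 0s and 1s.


n=0: ⌈(1·34+3)/55⌉ − ⌈(0·34+3)/55⌉ = ⌈37/55⌉ − ⌈3/55⌉ = 1 − 1 = 0
n=1: ⌈(2·34+3)/55⌉ − ⌈(1·34+3)/55⌉ = ⌈71/55⌉ − ⌈37/55⌉ = 2 − 1 = 1
n=2: ⌈(3·34+3)/55⌉ − ⌈(2·34+3)/55⌉ = ⌈105/55⌉ − ⌈71/55⌉ = 2 − 2 = 0
n=3: ⌈(4·34+3)/55⌉ − ⌈(3·34+3)/55⌉ = ⌈139/55⌉ − ⌈105/55⌉ = 3 − 2 = 1
n=4: ⌈(5·34+3)/55⌉ − ⌈(4·34+3)/55⌉ = ⌈173/55⌉ − ⌈139/55⌉ = 4 − 3 = 1
n=5: ⌈(6·34+3)/55⌉ − ⌈(5·34+3)/55⌉ = ⌈207/55⌉ − ⌈173/55⌉ = 4 − 4 = 0
n=6: ⌈(7·34+3)/55⌉ − ⌈(6·34+3)/55⌉ = ⌈241/55⌉ − ⌈207/55⌉ = 5 − 4 = 1
n=7: ⌈(8·34+3)/55⌉ − ⌈(7·34+3)/55⌉ = ⌈275/55⌉ − ⌈241/55⌉ = 5 − 5 = 0
n=8: ⌈(9·34+3)/55⌉ − ⌈(8·34+3)/55⌉ = ⌈309/55⌉ − ⌈275/55⌉ = 6 − 5 = 1
n=9: ⌈(10·34+3)/55⌉ − ⌈(9·34+3)/55⌉ = ⌈343/55⌉ − ⌈309/55⌉ = 7 − 6 = 1
n=10: ⌈(11·34+3)/55⌉ − ⌈(10·34+3)/55⌉ = ⌈377/55⌉ − ⌈343/55⌉ = 7 − 7 = 0
n=11: ⌈(12·34+3)/55⌉ − ⌈(11·34+3)/55⌉ = ⌈411/55⌉ − ⌈377/55⌉ = 8 − 7 = 1
n=12: ⌈(13·34+3)/55⌉ − ⌈(12·34+3)/55⌉ = ⌈445/55⌉ − ⌈411/55⌉ = 9 − 8 = 1
n=13: ⌈(14·34+3)/55⌉ − ⌈(13·34+3)/55⌉ = ⌈479/55⌉ − ⌈445/55⌉ = 9 − 9 = 0
n=14: ⌈(15·34+3)/55⌉ − ⌈(14·34+3)/55⌉ = ⌈513/55⌉ − ⌈479/55⌉ = 10 − 9 = 1
n=15: ⌈(16·34+3)/55⌉ − ⌈(15·34+3)/55⌉ = ⌈547/55⌉ − ⌈513/55⌉ = 10 − 10 = 0
n=16: ⌈(17·34+3)/55⌉ − ⌈(16·34+3)/55⌉ = ⌈581/55⌉ − ⌈547/55⌉ = 11 − 10 = 1
n=17: ⌈(18·34+3)/55⌉ − ⌈(17·34+3)/55⌉ = ⌈615/55⌉ − ⌈581/55⌉ = 12 − 11 = 1
n=18: ⌈(19·34+3)/55⌉ − ⌈(18·34+3)/55⌉ = ⌈649/55⌉ − ⌈615/55⌉ = 12 − 12 = 0
n=19: ⌈(20·34+3)/55⌉ − ⌈(19·34+3)/55⌉ = ⌈683/55⌉ − ⌈649/55⌉ = 13 − 12 = 1
n=20: ⌈(21·34+3)/55⌉ − ⌈(20·34+3)/55⌉ = ⌈717/55⌉ − ⌈683/55⌉ = 14 − 13 = 1
n=21: ⌈(22·34+3)/55⌉ − ⌈(21·34+3)/55⌉ = ⌈751/55⌉ − ⌈717/55⌉ = 14 − 14 = 0
n=22: ⌈(23·34+3)/55⌉ − ⌈(22·34+3)/55⌉ = ⌈785/55⌉ − ⌈751/55⌉ = 15 − 14 = 1
n=23: ⌈(24·34+3)/55⌉ − ⌈(23·34+3)/55⌉ = ⌈819/55⌉ − ⌈785/55⌉ = 15 − 15 = 0
n=24: ⌈(25·34+3)/55⌉ − ⌈(24·34+3)/55⌉ = ⌈853/55⌉ − ⌈819/55⌉ = 16 − 15 = 1
n=25: ⌈(26·34+3)/55⌉ − ⌈(25·34+3)/55⌉ = ⌈887/55⌉ − ⌈853/55⌉ = 17 − 16 = 1
n=26: ⌈(27·34+3)/55⌉ − ⌈(26·34+3)/55⌉ = ⌈921/55⌉ − ⌈887/55⌉ = 17 − 17 = 0
n=27: ⌈(28·34+3)/55⌉ − ⌈(27·34+3)/55⌉ = ⌈955/55⌉ − ⌈921/55⌉ = 18 − 17 = 1
n=28: ⌈(29·34+3)/55⌉ − ⌈(28·34+3)/55⌉ = ⌈989/55⌉ − ⌈955/55⌉ = 18 − 18 = 0

01011010110110101101101011010


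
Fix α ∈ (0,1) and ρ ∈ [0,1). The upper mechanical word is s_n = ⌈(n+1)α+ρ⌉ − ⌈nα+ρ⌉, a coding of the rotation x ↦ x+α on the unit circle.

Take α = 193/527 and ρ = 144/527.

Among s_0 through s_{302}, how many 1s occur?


#1s = Σ_{n=0}^{302} s_n = Σ_{n=0}^{302} (⌈(n+1)α+ρ⌉ − ⌈nα+ρ⌉)
the sum telescopes: every ⌈nα+ρ⌉ with 0 < n < 303 appears once with + and once with −, leaving ⌈303α+ρ⌉ − ⌈0·α+ρ⌉
303α + ρ = (303·193 + 144) / 527 = 58623/527
ρ = 144/527
⌈58623/527⌉ = 112,  ⌈144/527⌉ = 1
#1s = 112 − 1 = 111

111


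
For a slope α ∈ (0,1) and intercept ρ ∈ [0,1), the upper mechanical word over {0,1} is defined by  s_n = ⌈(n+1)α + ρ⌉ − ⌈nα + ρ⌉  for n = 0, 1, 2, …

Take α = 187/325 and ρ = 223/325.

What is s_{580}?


(n+1)α + ρ = (581·187 + 223) / 325 = 108870/325
nα + ρ     = (580·187 + 223) / 325 = 108683/325
⌈108870/325⌉ = 335,  ⌈108683/325⌉ = 335
s_{580} = 335 − 335 = 0

0


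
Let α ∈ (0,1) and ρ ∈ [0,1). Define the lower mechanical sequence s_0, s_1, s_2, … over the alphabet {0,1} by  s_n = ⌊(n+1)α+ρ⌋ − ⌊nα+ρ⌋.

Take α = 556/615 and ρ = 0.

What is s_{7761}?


1

(n+1)α + ρ = (7762·556) / 615 = 4315672/615
nα + ρ     = (7761·556) / 615 = 4315116/615
⌊4315672/615⌋ = 7017,  ⌊4315116/615⌋ = 7016
s_{7761} = 7017 − 7016 = 1


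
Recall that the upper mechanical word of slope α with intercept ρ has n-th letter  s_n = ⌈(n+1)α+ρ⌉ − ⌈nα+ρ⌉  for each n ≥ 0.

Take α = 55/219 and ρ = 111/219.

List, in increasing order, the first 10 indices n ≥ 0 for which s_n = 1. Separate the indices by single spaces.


1 5 9 13 17 21 25 29 33 37

n=0: ⌈166/219⌉−⌈111/219⌉ = 1−1 = 0
n=1: ⌈221/219⌉−⌈166/219⌉ = 2−1 = 1  ← one
n=2: ⌈276/219⌉−⌈221/219⌉ = 2−2 = 0
n=3: ⌈331/219⌉−⌈276/219⌉ = 2−2 = 0
n=4: ⌈386/219⌉−⌈331/219⌉ = 2−2 = 0
n=5: ⌈441/219⌉−⌈386/219⌉ = 3−2 = 1  ← one
n=6: ⌈496/219⌉−⌈441/219⌉ = 3−3 = 0
n=7: ⌈551/219⌉−⌈496/219⌉ = 3−3 = 0
n=8: ⌈606/219⌉−⌈551/219⌉ = 3−3 = 0
n=9: ⌈661/219⌉−⌈606/219⌉ = 4−3 = 1  ← one
n=10: ⌈716/219⌉−⌈661/219⌉ = 4−4 = 0
n=11: ⌈771/219⌉−⌈716/219⌉ = 4−4 = 0
n=12: ⌈826/219⌉−⌈771/219⌉ = 4−4 = 0
n=13: ⌈881/219⌉−⌈826/219⌉ = 5−4 = 1  ← one
n=14: ⌈936/219⌉−⌈881/219⌉ = 5−5 = 0
n=15: ⌈991/219⌉−⌈936/219⌉ = 5−5 = 0
n=16: ⌈1046/219⌉−⌈991/219⌉ = 5−5 = 0
n=17: ⌈1101/219⌉−⌈1046/219⌉ = 6−5 = 1  ← one
n=18: ⌈1156/219⌉−⌈1101/219⌉ = 6−6 = 0
n=19: ⌈1211/219⌉−⌈1156/219⌉ = 6−6 = 0
n=20: ⌈1266/219⌉−⌈1211/219⌉ = 6−6 = 0
n=21: ⌈1321/219⌉−⌈1266/219⌉ = 7−6 = 1  ← one
n=22: ⌈1376/219⌉−⌈1321/219⌉ = 7−7 = 0
n=23: ⌈1431/219⌉−⌈1376/219⌉ = 7−7 = 0
n=24: ⌈1486/219⌉−⌈1431/219⌉ = 7−7 = 0
n=25: ⌈1541/219⌉−⌈1486/219⌉ = 8−7 = 1  ← one
n=26: ⌈1596/219⌉−⌈1541/219⌉ = 8−8 = 0
n=27: ⌈1651/219⌉−⌈1596/219⌉ = 8−8 = 0
n=28: ⌈1706/219⌉−⌈1651/219⌉ = 8−8 = 0
n=29: ⌈1761/219⌉−⌈1706/219⌉ = 9−8 = 1  ← one
n=30: ⌈1816/219⌉−⌈1761/219⌉ = 9−9 = 0
n=31: ⌈1871/219⌉−⌈1816/219⌉ = 9−9 = 0
n=32: ⌈1926/219⌉−⌈1871/219⌉ = 9−9 = 0
n=33: ⌈1981/219⌉−⌈1926/219⌉ = 10−9 = 1  ← one
n=34: ⌈2036/219⌉−⌈1981/219⌉ = 10−10 = 0
n=35: ⌈2091/219⌉−⌈2036/219⌉ = 10−10 = 0
n=36: ⌈2146/219⌉−⌈2091/219⌉ = 10−10 = 0
n=37: ⌈2201/219⌉−⌈2146/219⌉ = 11−10 = 1  ← one
positions of the first 10 ones: 1 5 9 13 17 21 25 29 33 37


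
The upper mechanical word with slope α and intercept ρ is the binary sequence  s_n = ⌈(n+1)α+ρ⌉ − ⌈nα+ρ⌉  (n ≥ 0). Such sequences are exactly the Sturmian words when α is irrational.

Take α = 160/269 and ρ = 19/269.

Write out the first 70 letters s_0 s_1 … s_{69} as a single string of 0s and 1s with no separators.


n=0: ⌈(1·160+19)/269⌉ − ⌈(0·160+19)/269⌉ = ⌈179/269⌉ − ⌈19/269⌉ = 1 − 1 = 0
n=1: ⌈(2·160+19)/269⌉ − ⌈(1·160+19)/269⌉ = ⌈339/269⌉ − ⌈179/269⌉ = 2 − 1 = 1
n=2: ⌈(3·160+19)/269⌉ − ⌈(2·160+19)/269⌉ = ⌈499/269⌉ − ⌈339/269⌉ = 2 − 2 = 0
n=3: ⌈(4·160+19)/269⌉ − ⌈(3·160+19)/269⌉ = ⌈659/269⌉ − ⌈499/269⌉ = 3 − 2 = 1
n=4: ⌈(5·160+19)/269⌉ − ⌈(4·160+19)/269⌉ = ⌈819/269⌉ − ⌈659/269⌉ = 4 − 3 = 1
n=5: ⌈(6·160+19)/269⌉ − ⌈(5·160+19)/269⌉ = ⌈979/269⌉ − ⌈819/269⌉ = 4 − 4 = 0
n=6: ⌈(7·160+19)/269⌉ − ⌈(6·160+19)/269⌉ = ⌈1139/269⌉ − ⌈979/269⌉ = 5 − 4 = 1
n=7: ⌈(8·160+19)/269⌉ − ⌈(7·160+19)/269⌉ = ⌈1299/269⌉ − ⌈1139/269⌉ = 5 − 5 = 0
n=8: ⌈(9·160+19)/269⌉ − ⌈(8·160+19)/269⌉ = ⌈1459/269⌉ − ⌈1299/269⌉ = 6 − 5 = 1
n=9: ⌈(10·160+19)/269⌉ − ⌈(9·160+19)/269⌉ = ⌈1619/269⌉ − ⌈1459/269⌉ = 7 − 6 = 1
n=10: ⌈(11·160+19)/269⌉ − ⌈(10·160+19)/269⌉ = ⌈1779/269⌉ − ⌈1619/269⌉ = 7 − 7 = 0
n=11: ⌈(12·160+19)/269⌉ − ⌈(11·160+19)/269⌉ = ⌈1939/269⌉ − ⌈1779/269⌉ = 8 − 7 = 1
n=12: ⌈(13·160+19)/269⌉ − ⌈(12·160+19)/269⌉ = ⌈2099/269⌉ − ⌈1939/269⌉ = 8 − 8 = 0
n=13: ⌈(14·160+19)/269⌉ − ⌈(13·160+19)/269⌉ = ⌈2259/269⌉ − ⌈2099/269⌉ = 9 − 8 = 1
n=14: ⌈(15·160+19)/269⌉ − ⌈(14·160+19)/269⌉ = ⌈2419/269⌉ − ⌈2259/269⌉ = 9 − 9 = 0
n=15: ⌈(16·160+19)/269⌉ − ⌈(15·160+19)/269⌉ = ⌈2579/269⌉ − ⌈2419/269⌉ = 10 − 9 = 1
n=16: ⌈(17·160+19)/269⌉ − ⌈(16·160+19)/269⌉ = ⌈2739/269⌉ − ⌈2579/269⌉ = 11 − 10 = 1
n=17: ⌈(18·160+19)/269⌉ − ⌈(17·160+19)/269⌉ = ⌈2899/269⌉ − ⌈2739/269⌉ = 11 − 11 = 0
n=18: ⌈(19·160+19)/269⌉ − ⌈(18·160+19)/269⌉ = ⌈3059/269⌉ − ⌈2899/269⌉ = 12 − 11 = 1
n=19: ⌈(20·160+19)/269⌉ − ⌈(19·160+19)/269⌉ = ⌈3219/269⌉ − ⌈3059/269⌉ = 12 − 12 = 0
n=20: ⌈(21·160+19)/269⌉ − ⌈(20·160+19)/269⌉ = ⌈3379/269⌉ − ⌈3219/269⌉ = 13 − 12 = 1
n=21: ⌈(22·160+19)/269⌉ − ⌈(21·160+19)/269⌉ = ⌈3539/269⌉ − ⌈3379/269⌉ = 14 − 13 = 1
n=22: ⌈(23·160+19)/269⌉ − ⌈(22·160+19)/269⌉ = ⌈3699/269⌉ − ⌈3539/269⌉ = 14 − 14 = 0
n=23: ⌈(24·160+19)/269⌉ − ⌈(23·160+19)/269⌉ = ⌈3859/269⌉ − ⌈3699/269⌉ = 15 − 14 = 1
n=24: ⌈(25·160+19)/269⌉ − ⌈(24·160+19)/269⌉ = ⌈4019/269⌉ − ⌈3859/269⌉ = 15 − 15 = 0
n=25: ⌈(26·160+19)/269⌉ − ⌈(25·160+19)/269⌉ = ⌈4179/269⌉ − ⌈4019/269⌉ = 16 − 15 = 1
n=26: ⌈(27·160+19)/269⌉ − ⌈(26·160+19)/269⌉ = ⌈4339/269⌉ − ⌈4179/269⌉ = 17 − 16 = 1
n=27: ⌈(28·160+19)/269⌉ − ⌈(27·160+19)/269⌉ = ⌈4499/269⌉ − ⌈4339/269⌉ = 17 − 17 = 0
n=28: ⌈(29·160+19)/269⌉ − ⌈(28·160+19)/269⌉ = ⌈4659/269⌉ − ⌈4499/269⌉ = 18 − 17 = 1
n=29: ⌈(30·160+19)/269⌉ − ⌈(29·160+19)/269⌉ = ⌈4819/269⌉ − ⌈4659/269⌉ = 18 − 18 = 0
n=30: ⌈(31·160+19)/269⌉ − ⌈(30·160+19)/269⌉ = ⌈4979/269⌉ − ⌈4819/269⌉ = 19 − 18 = 1
n=31: ⌈(32·160+19)/269⌉ − ⌈(31·160+19)/269⌉ = ⌈5139/269⌉ − ⌈4979/269⌉ = 20 − 19 = 1
n=32: ⌈(33·160+19)/269⌉ − ⌈(32·160+19)/269⌉ = ⌈5299/269⌉ − ⌈5139/269⌉ = 20 − 20 = 0
n=33: ⌈(34·160+19)/269⌉ − ⌈(33·160+19)/269⌉ = ⌈5459/269⌉ − ⌈5299/269⌉ = 21 − 20 = 1
n=34: ⌈(35·160+19)/269⌉ − ⌈(34·160+19)/269⌉ = ⌈5619/269⌉ − ⌈5459/269⌉ = 21 − 21 = 0
n=35: ⌈(36·160+19)/269⌉ − ⌈(35·160+19)/269⌉ = ⌈5779/269⌉ − ⌈5619/269⌉ = 22 − 21 = 1
n=36: ⌈(37·160+19)/269⌉ − ⌈(36·160+19)/269⌉ = ⌈5939/269⌉ − ⌈5779/269⌉ = 23 − 22 = 1
n=37: ⌈(38·160+19)/269⌉ − ⌈(37·160+19)/269⌉ = ⌈6099/269⌉ − ⌈5939/269⌉ = 23 − 23 = 0
n=38: ⌈(39·160+19)/269⌉ − ⌈(38·160+19)/269⌉ = ⌈6259/269⌉ − ⌈6099/269⌉ = 24 − 23 = 1
n=39: ⌈(40·160+19)/269⌉ − ⌈(39·160+19)/269⌉ = ⌈6419/269⌉ − ⌈6259/269⌉ = 24 − 24 = 0
n=40: ⌈(41·160+19)/269⌉ − ⌈(40·160+19)/269⌉ = ⌈6579/269⌉ − ⌈6419/269⌉ = 25 − 24 = 1
n=41: ⌈(42·160+19)/269⌉ − ⌈(41·160+19)/269⌉ = ⌈6739/269⌉ − ⌈6579/269⌉ = 26 − 25 = 1
n=42: ⌈(43·160+19)/269⌉ − ⌈(42·160+19)/269⌉ = ⌈6899/269⌉ − ⌈6739/269⌉ = 26 − 26 = 0
n=43: ⌈(44·160+19)/269⌉ − ⌈(43·160+19)/269⌉ = ⌈7059/269⌉ − ⌈6899/269⌉ = 27 − 26 = 1
n=44: ⌈(45·160+19)/269⌉ − ⌈(44·160+19)/269⌉ = ⌈7219/269⌉ − ⌈7059/269⌉ = 27 − 27 = 0
n=45: ⌈(46·160+19)/269⌉ − ⌈(45·160+19)/269⌉ = ⌈7379/269⌉ − ⌈7219/269⌉ = 28 − 27 = 1
n=46: ⌈(47·160+19)/269⌉ − ⌈(46·160+19)/269⌉ = ⌈7539/269⌉ − ⌈7379/269⌉ = 29 − 28 = 1
n=47: ⌈(48·160+19)/269⌉ − ⌈(47·160+19)/269⌉ = ⌈7699/269⌉ − ⌈7539/269⌉ = 29 − 29 = 0
n=48: ⌈(49·160+19)/269⌉ − ⌈(48·160+19)/269⌉ = ⌈7859/269⌉ − ⌈7699/269⌉ = 30 − 29 = 1
n=49: ⌈(50·160+19)/269⌉ − ⌈(49·160+19)/269⌉ = ⌈8019/269⌉ − ⌈7859/269⌉ = 30 − 30 = 0
n=50: ⌈(51·160+19)/269⌉ − ⌈(50·160+19)/269⌉ = ⌈8179/269⌉ − ⌈8019/269⌉ = 31 − 30 = 1
n=51: ⌈(52·160+19)/269⌉ − ⌈(51·160+19)/269⌉ = ⌈8339/269⌉ − ⌈8179/269⌉ = 31 − 31 = 0
n=52: ⌈(53·160+19)/269⌉ − ⌈(52·160+19)/269⌉ = ⌈8499/269⌉ − ⌈8339/269⌉ = 32 − 31 = 1
n=53: ⌈(54·160+19)/269⌉ − ⌈(53·160+19)/269⌉ = ⌈8659/269⌉ − ⌈8499/269⌉ = 33 − 32 = 1
n=54: ⌈(55·160+19)/269⌉ − ⌈(54·160+19)/269⌉ = ⌈8819/269⌉ − ⌈8659/269⌉ = 33 − 33 = 0
n=55: ⌈(56·160+19)/269⌉ − ⌈(55·160+19)/269⌉ = ⌈8979/269⌉ − ⌈8819/269⌉ = 34 − 33 = 1
n=56: ⌈(57·160+19)/269⌉ − ⌈(56·160+19)/269⌉ = ⌈9139/269⌉ − ⌈8979/269⌉ = 34 − 34 = 0
n=57: ⌈(58·160+19)/269⌉ − ⌈(57·160+19)/269⌉ = ⌈9299/269⌉ − ⌈9139/269⌉ = 35 − 34 = 1
n=58: ⌈(59·160+19)/269⌉ − ⌈(58·160+19)/269⌉ = ⌈9459/269⌉ − ⌈9299/269⌉ = 36 − 35 = 1
n=59: ⌈(60·160+19)/269⌉ − ⌈(59·160+19)/269⌉ = ⌈9619/269⌉ − ⌈9459/269⌉ = 36 − 36 = 0
n=60: ⌈(61·160+19)/269⌉ − ⌈(60·160+19)/269⌉ = ⌈9779/269⌉ − ⌈9619/269⌉ = 37 − 36 = 1
n=61: ⌈(62·160+19)/269⌉ − ⌈(61·160+19)/269⌉ = ⌈9939/269⌉ − ⌈9779/269⌉ = 37 − 37 = 0
n=62: ⌈(63·160+19)/269⌉ − ⌈(62·160+19)/269⌉ = ⌈10099/269⌉ − ⌈9939/269⌉ = 38 − 37 = 1
n=63: ⌈(64·160+19)/269⌉ − ⌈(63·160+19)/269⌉ = ⌈10259/269⌉ − ⌈10099/269⌉ = 39 − 38 = 1
n=64: ⌈(65·160+19)/269⌉ − ⌈(64·160+19)/269⌉ = ⌈10419/269⌉ − ⌈10259/269⌉ = 39 − 39 = 0
n=65: ⌈(66·160+19)/269⌉ − ⌈(65·160+19)/269⌉ = ⌈10579/269⌉ − ⌈10419/269⌉ = 40 − 39 = 1
n=66: ⌈(67·160+19)/269⌉ − ⌈(66·160+19)/269⌉ = ⌈10739/269⌉ − ⌈10579/269⌉ = 40 − 40 = 0
n=67: ⌈(68·160+19)/269⌉ − ⌈(67·160+19)/269⌉ = ⌈10899/269⌉ − ⌈10739/269⌉ = 41 − 40 = 1
n=68: ⌈(69·160+19)/269⌉ − ⌈(68·160+19)/269⌉ = ⌈11059/269⌉ − ⌈10899/269⌉ = 42 − 41 = 1
n=69: ⌈(70·160+19)/269⌉ − ⌈(69·160+19)/269⌉ = ⌈11219/269⌉ − ⌈11059/269⌉ = 42 − 42 = 0

0101101011010101101011010110101101011010110101101010110101101011010110


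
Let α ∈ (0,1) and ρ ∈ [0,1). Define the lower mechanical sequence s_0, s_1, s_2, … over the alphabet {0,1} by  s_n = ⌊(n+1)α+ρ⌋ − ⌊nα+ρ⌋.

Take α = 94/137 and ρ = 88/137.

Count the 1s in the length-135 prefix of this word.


#1s = Σ_{n=0}^{134} s_n = Σ_{n=0}^{134} (⌊(n+1)α+ρ⌋ − ⌊nα+ρ⌋)
the sum telescopes: every ⌊nα+ρ⌋ with 0 < n < 135 appears once with + and once with −, leaving ⌊135α+ρ⌋ − ⌊0·α+ρ⌋
135α + ρ = (135·94 + 88) / 137 = 12778/137
ρ = 88/137
⌊12778/137⌋ = 93,  ⌊88/137⌋ = 0
#1s = 93 − 0 = 93

93


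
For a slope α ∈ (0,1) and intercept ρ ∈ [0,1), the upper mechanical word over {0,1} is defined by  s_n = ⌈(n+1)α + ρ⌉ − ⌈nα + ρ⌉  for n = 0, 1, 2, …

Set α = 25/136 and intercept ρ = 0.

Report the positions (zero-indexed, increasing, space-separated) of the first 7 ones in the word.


0 5 10 16 21 27 32

n=0: ⌈25/136⌉−⌈0/136⌉ = 1−0 = 1  ← one
n=1: ⌈50/136⌉−⌈25/136⌉ = 1−1 = 0
n=2: ⌈75/136⌉−⌈50/136⌉ = 1−1 = 0
n=3: ⌈100/136⌉−⌈75/136⌉ = 1−1 = 0
n=4: ⌈125/136⌉−⌈100/136⌉ = 1−1 = 0
n=5: ⌈150/136⌉−⌈125/136⌉ = 2−1 = 1  ← one
n=6: ⌈175/136⌉−⌈150/136⌉ = 2−2 = 0
n=7: ⌈200/136⌉−⌈175/136⌉ = 2−2 = 0
n=8: ⌈225/136⌉−⌈200/136⌉ = 2−2 = 0
n=9: ⌈250/136⌉−⌈225/136⌉ = 2−2 = 0
n=10: ⌈275/136⌉−⌈250/136⌉ = 3−2 = 1  ← one
n=11: ⌈300/136⌉−⌈275/136⌉ = 3−3 = 0
n=12: ⌈325/136⌉−⌈300/136⌉ = 3−3 = 0
n=13: ⌈350/136⌉−⌈325/136⌉ = 3−3 = 0
n=14: ⌈375/136⌉−⌈350/136⌉ = 3−3 = 0
n=15: ⌈400/136⌉−⌈375/136⌉ = 3−3 = 0
n=16: ⌈425/136⌉−⌈400/136⌉ = 4−3 = 1  ← one
n=17: ⌈450/136⌉−⌈425/136⌉ = 4−4 = 0
n=18: ⌈475/136⌉−⌈450/136⌉ = 4−4 = 0
n=19: ⌈500/136⌉−⌈475/136⌉ = 4−4 = 0
n=20: ⌈525/136⌉−⌈500/136⌉ = 4−4 = 0
n=21: ⌈550/136⌉−⌈525/136⌉ = 5−4 = 1  ← one
n=22: ⌈575/136⌉−⌈550/136⌉ = 5−5 = 0
n=23: ⌈600/136⌉−⌈575/136⌉ = 5−5 = 0
n=24: ⌈625/136⌉−⌈600/136⌉ = 5−5 = 0
n=25: ⌈650/136⌉−⌈625/136⌉ = 5−5 = 0
n=26: ⌈675/136⌉−⌈650/136⌉ = 5−5 = 0
n=27: ⌈700/136⌉−⌈675/136⌉ = 6−5 = 1  ← one
n=28: ⌈725/136⌉−⌈700/136⌉ = 6−6 = 0
n=29: ⌈750/136⌉−⌈725/136⌉ = 6−6 = 0
n=30: ⌈775/136⌉−⌈750/136⌉ = 6−6 = 0
n=31: ⌈800/136⌉−⌈775/136⌉ = 6−6 = 0
n=32: ⌈825/136⌉−⌈800/136⌉ = 7−6 = 1  ← one
positions of the first 7 ones: 0 5 10 16 21 27 32


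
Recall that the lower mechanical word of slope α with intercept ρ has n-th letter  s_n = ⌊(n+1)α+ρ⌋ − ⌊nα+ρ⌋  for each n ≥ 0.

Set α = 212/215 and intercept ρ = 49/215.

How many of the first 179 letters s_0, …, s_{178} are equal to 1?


176

#1s = Σ_{n=0}^{178} s_n = Σ_{n=0}^{178} (⌊(n+1)α+ρ⌋ − ⌊nα+ρ⌋)
the sum telescopes: every ⌊nα+ρ⌋ with 0 < n < 179 appears once with + and once with −, leaving ⌊179α+ρ⌋ − ⌊0·α+ρ⌋
179α + ρ = (179·212 + 49) / 215 = 37997/215
ρ = 49/215
⌊37997/215⌋ = 176,  ⌊49/215⌋ = 0
#1s = 176 − 0 = 176


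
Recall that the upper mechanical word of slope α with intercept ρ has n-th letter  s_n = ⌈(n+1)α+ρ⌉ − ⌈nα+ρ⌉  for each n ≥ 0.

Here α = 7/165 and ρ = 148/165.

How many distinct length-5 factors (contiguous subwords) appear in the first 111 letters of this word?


6

t_n = ⌈(n·7+148)/165⌉ for n = 0 … 111:
  n=0…9: ⌈148/165⌉=1 ⌈155/165⌉=1 ⌈162/165⌉=1 ⌈169/165⌉=2 ⌈176/165⌉=2 ⌈183/165⌉=2 ⌈190/165⌉=2 ⌈197/165⌉=2 ⌈204/165⌉=2 ⌈211/165⌉=2
  n=10…19: ⌈218/165⌉=2 ⌈225/165⌉=2 ⌈232/165⌉=2 ⌈239/165⌉=2 ⌈246/165⌉=2 ⌈253/165⌉=2 ⌈260/165⌉=2 ⌈267/165⌉=2 ⌈274/165⌉=2 ⌈281/165⌉=2
  n=20…29: ⌈288/165⌉=2 ⌈295/165⌉=2 ⌈302/165⌉=2 ⌈309/165⌉=2 ⌈316/165⌉=2 ⌈323/165⌉=2 ⌈330/165⌉=2 ⌈337/165⌉=3 ⌈344/165⌉=3 ⌈351/165⌉=3
  n=30…39: ⌈358/165⌉=3 ⌈365/165⌉=3 ⌈372/165⌉=3 ⌈379/165⌉=3 ⌈386/165⌉=3 ⌈393/165⌉=3 ⌈400/165⌉=3 ⌈407/165⌉=3 ⌈414/165⌉=3 ⌈421/165⌉=3
  n=40…49: ⌈428/165⌉=3 ⌈435/165⌉=3 ⌈442/165⌉=3 ⌈449/165⌉=3 ⌈456/165⌉=3 ⌈463/165⌉=3 ⌈470/165⌉=3 ⌈477/165⌉=3 ⌈484/165⌉=3 ⌈491/165⌉=3
  n=50…59: ⌈498/165⌉=4 ⌈505/165⌉=4 ⌈512/165⌉=4 ⌈519/165⌉=4 ⌈526/165⌉=4 ⌈533/165⌉=4 ⌈540/165⌉=4 ⌈547/165⌉=4 ⌈554/165⌉=4 ⌈561/165⌉=4
  n=60…69: ⌈568/165⌉=4 ⌈575/165⌉=4 ⌈582/165⌉=4 ⌈589/165⌉=4 ⌈596/165⌉=4 ⌈603/165⌉=4 ⌈610/165⌉=4 ⌈617/165⌉=4 ⌈624/165⌉=4 ⌈631/165⌉=4
  n=70…79: ⌈638/165⌉=4 ⌈645/165⌉=4 ⌈652/165⌉=4 ⌈659/165⌉=4 ⌈666/165⌉=5 ⌈673/165⌉=5 ⌈680/165⌉=5 ⌈687/165⌉=5 ⌈694/165⌉=5 ⌈701/165⌉=5
  n=80…89: ⌈708/165⌉=5 ⌈715/165⌉=5 ⌈722/165⌉=5 ⌈729/165⌉=5 ⌈736/165⌉=5 ⌈743/165⌉=5 ⌈750/165⌉=5 ⌈757/165⌉=5 ⌈764/165⌉=5 ⌈771/165⌉=5
  n=90…99: ⌈778/165⌉=5 ⌈785/165⌉=5 ⌈792/165⌉=5 ⌈799/165⌉=5 ⌈806/165⌉=5 ⌈813/165⌉=5 ⌈820/165⌉=5 ⌈827/165⌉=6 ⌈834/165⌉=6 ⌈841/165⌉=6
  n=100…109: ⌈848/165⌉=6 ⌈855/165⌉=6 ⌈862/165⌉=6 ⌈869/165⌉=6 ⌈876/165⌉=6 ⌈883/165⌉=6 ⌈890/165⌉=6 ⌈897/165⌉=6 ⌈904/165⌉=6 ⌈911/165⌉=6
  n=110…111: ⌈918/165⌉=6 ⌈925/165⌉=6
s_n = t_(n+1) − t_n for n = 0 … 110 gives
prefix = 001000000000000000000000001000000000000000000000010000000000000000000000010000000000000000000000100000000000000
slide a length-5 window over [0..4] … [106..110] (107 windows); first occurrence of each distinct factor:
  [  0..  4] 00100
  [  1..  5] 01000
  [  2..  6] 10000
  [  3..  7] 00000
  [ 22.. 26] 00001
  [ 23.. 27] 00010
  (the other 101 windows repeat one of these)
distinct factors: {00000, 00001, 00010, 00100, 01000, 10000}
count = 6  (Sturmian bound for length 5 is 6)


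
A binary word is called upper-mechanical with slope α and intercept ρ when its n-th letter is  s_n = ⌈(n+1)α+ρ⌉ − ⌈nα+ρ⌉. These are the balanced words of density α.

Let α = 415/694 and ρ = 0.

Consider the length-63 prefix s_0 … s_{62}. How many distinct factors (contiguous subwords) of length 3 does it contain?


t_n = ⌈(n·415)/694⌉ for n = 0 … 63:
  n=0…9: ⌈0/694⌉=0 ⌈415/694⌉=1 ⌈830/694⌉=2 ⌈1245/694⌉=2 ⌈1660/694⌉=3 ⌈2075/694⌉=3 ⌈2490/694⌉=4 ⌈2905/694⌉=5 ⌈3320/694⌉=5 ⌈3735/694⌉=6
  n=10…19: ⌈4150/694⌉=6 ⌈4565/694⌉=7 ⌈4980/694⌉=8 ⌈5395/694⌉=8 ⌈5810/694⌉=9 ⌈6225/694⌉=9 ⌈6640/694⌉=10 ⌈7055/694⌉=11 ⌈7470/694⌉=11 ⌈7885/694⌉=12
  n=20…29: ⌈8300/694⌉=12 ⌈8715/694⌉=13 ⌈9130/694⌉=14 ⌈9545/694⌉=14 ⌈9960/694⌉=15 ⌈10375/694⌉=15 ⌈10790/694⌉=16 ⌈11205/694⌉=17 ⌈11620/694⌉=17 ⌈12035/694⌉=18
  n=30…39: ⌈12450/694⌉=18 ⌈12865/694⌉=19 ⌈13280/694⌉=20 ⌈13695/694⌉=20 ⌈14110/694⌉=21 ⌈14525/694⌉=21 ⌈14940/694⌉=22 ⌈15355/694⌉=23 ⌈15770/694⌉=23 ⌈16185/694⌉=24
  n=40…49: ⌈16600/694⌉=24 ⌈17015/694⌉=25 ⌈17430/694⌉=26 ⌈17845/694⌉=26 ⌈18260/694⌉=27 ⌈18675/694⌉=27 ⌈19090/694⌉=28 ⌈19505/694⌉=29 ⌈19920/694⌉=29 ⌈20335/694⌉=30
  n=50…59: ⌈20750/694⌉=30 ⌈21165/694⌉=31 ⌈21580/694⌉=32 ⌈21995/694⌉=32 ⌈22410/694⌉=33 ⌈22825/694⌉=33 ⌈23240/694⌉=34 ⌈23655/694⌉=35 ⌈24070/694⌉=35 ⌈24485/694⌉=36
  n=60…63: ⌈24900/694⌉=36 ⌈25315/694⌉=37 ⌈25730/694⌉=38 ⌈26145/694⌉=38
s_n = t_(n+1) − t_n for n = 0 … 62 gives
prefix = 110101101011010110101101011010110101101011010110101101011010110
slide a length-3 window over [0..2] … [60..62] (61 windows); first occurrence of each distinct factor:
  [  0..  2] 110
  [  1..  3] 101
  [  2..  4] 010
  [  4..  6] 011
  (the other 57 windows repeat one of these)
distinct factors: {010, 011, 101, 110}
count = 4  (Sturmian bound for length 3 is 4)

4


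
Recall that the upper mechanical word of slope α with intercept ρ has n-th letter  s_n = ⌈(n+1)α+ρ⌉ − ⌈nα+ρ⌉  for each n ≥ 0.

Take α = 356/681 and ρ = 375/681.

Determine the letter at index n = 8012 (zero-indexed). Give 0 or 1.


1

(n+1)α + ρ = (8013·356 + 375) / 681 = 2853003/681
nα + ρ     = (8012·356 + 375) / 681 = 2852647/681
⌈2853003/681⌉ = 4190,  ⌈2852647/681⌉ = 4189
s_{8012} = 4190 − 4189 = 1


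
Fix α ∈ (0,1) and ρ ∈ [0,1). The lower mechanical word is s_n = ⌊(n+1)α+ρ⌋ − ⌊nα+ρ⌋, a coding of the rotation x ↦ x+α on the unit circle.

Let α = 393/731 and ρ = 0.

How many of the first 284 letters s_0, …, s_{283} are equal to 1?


152

#1s = Σ_{n=0}^{283} s_n = Σ_{n=0}^{283} (⌊(n+1)α+ρ⌋ − ⌊nα+ρ⌋)
the sum telescopes: every ⌊nα+ρ⌋ with 0 < n < 284 appears once with + and once with −, leaving ⌊284α+ρ⌋ − ⌊0·α+ρ⌋
284α + ρ = (284·393) / 731 = 111612/731
ρ = 0/731
⌊111612/731⌋ = 152,  ⌊0/731⌋ = 0
#1s = 152 − 0 = 152


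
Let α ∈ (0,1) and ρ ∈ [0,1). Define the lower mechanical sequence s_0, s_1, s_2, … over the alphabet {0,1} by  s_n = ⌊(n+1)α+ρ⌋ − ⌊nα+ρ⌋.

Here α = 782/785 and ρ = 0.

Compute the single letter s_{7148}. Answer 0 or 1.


1

(n+1)α + ρ = (7149·782) / 785 = 5590518/785
nα + ρ     = (7148·782) / 785 = 5589736/785
⌊5590518/785⌋ = 7121,  ⌊5589736/785⌋ = 7120
s_{7148} = 7121 − 7120 = 1


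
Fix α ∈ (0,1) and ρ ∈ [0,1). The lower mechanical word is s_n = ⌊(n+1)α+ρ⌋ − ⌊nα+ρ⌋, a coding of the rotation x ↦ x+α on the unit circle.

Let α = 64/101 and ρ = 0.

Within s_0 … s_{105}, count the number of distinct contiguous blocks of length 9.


t_n = ⌊(n·64)/101⌋ for n = 0 … 106:
  n=0…9: ⌊0/101⌋=0 ⌊64/101⌋=0 ⌊128/101⌋=1 ⌊192/101⌋=1 ⌊256/101⌋=2 ⌊320/101⌋=3 ⌊384/101⌋=3 ⌊448/101⌋=4 ⌊512/101⌋=5 ⌊576/101⌋=5
  n=10…19: ⌊640/101⌋=6 ⌊704/101⌋=6 ⌊768/101⌋=7 ⌊832/101⌋=8 ⌊896/101⌋=8 ⌊960/101⌋=9 ⌊1024/101⌋=10 ⌊1088/101⌋=10 ⌊1152/101⌋=11 ⌊1216/101⌋=12
  n=20…29: ⌊1280/101⌋=12 ⌊1344/101⌋=13 ⌊1408/101⌋=13 ⌊1472/101⌋=14 ⌊1536/101⌋=15 ⌊1600/101⌋=15 ⌊1664/101⌋=16 ⌊1728/101⌋=17 ⌊1792/101⌋=17 ⌊1856/101⌋=18
  n=30…39: ⌊1920/101⌋=19 ⌊1984/101⌋=19 ⌊2048/101⌋=20 ⌊2112/101⌋=20 ⌊2176/101⌋=21 ⌊2240/101⌋=22 ⌊2304/101⌋=22 ⌊2368/101⌋=23 ⌊2432/101⌋=24 ⌊2496/101⌋=24
  n=40…49: ⌊2560/101⌋=25 ⌊2624/101⌋=25 ⌊2688/101⌋=26 ⌊2752/101⌋=27 ⌊2816/101⌋=27 ⌊2880/101⌋=28 ⌊2944/101⌋=29 ⌊3008/101⌋=29 ⌊3072/101⌋=30 ⌊3136/101⌋=31
  n=50…59: ⌊3200/101⌋=31 ⌊3264/101⌋=32 ⌊3328/101⌋=32 ⌊3392/101⌋=33 ⌊3456/101⌋=34 ⌊3520/101⌋=34 ⌊3584/101⌋=35 ⌊3648/101⌋=36 ⌊3712/101⌋=36 ⌊3776/101⌋=37
  n=60…69: ⌊3840/101⌋=38 ⌊3904/101⌋=38 ⌊3968/101⌋=39 ⌊4032/101⌋=39 ⌊4096/101⌋=40 ⌊4160/101⌋=41 ⌊4224/101⌋=41 ⌊4288/101⌋=42 ⌊4352/101⌋=43 ⌊4416/101⌋=43
  n=70…79: ⌊4480/101⌋=44 ⌊4544/101⌋=44 ⌊4608/101⌋=45 ⌊4672/101⌋=46 ⌊4736/101⌋=46 ⌊4800/101⌋=47 ⌊4864/101⌋=48 ⌊4928/101⌋=48 ⌊4992/101⌋=49 ⌊5056/101⌋=50
  n=80…89: ⌊5120/101⌋=50 ⌊5184/101⌋=51 ⌊5248/101⌋=51 ⌊5312/101⌋=52 ⌊5376/101⌋=53 ⌊5440/101⌋=53 ⌊5504/101⌋=54 ⌊5568/101⌋=55 ⌊5632/101⌋=55 ⌊5696/101⌋=56
  n=90…99: ⌊5760/101⌋=57 ⌊5824/101⌋=57 ⌊5888/101⌋=58 ⌊5952/101⌋=58 ⌊6016/101⌋=59 ⌊6080/101⌋=60 ⌊6144/101⌋=60 ⌊6208/101⌋=61 ⌊6272/101⌋=62 ⌊6336/101⌋=62
  n=100…106: ⌊6400/101⌋=63 ⌊6464/101⌋=64 ⌊6528/101⌋=64 ⌊6592/101⌋=65 ⌊6656/101⌋=65 ⌊6720/101⌋=66 ⌊6784/101⌋=67
s_n = t_(n+1) − t_n for n = 0 … 105 gives
prefix = 0101101101011011011010110110110101101101011011011010110110110101101101011011011010110110110101101101101011
slide a length-9 window over [0..8] … [97..105] (98 windows); first occurrence of each distinct factor:
  [  0..  8] 010110110
  [  1..  9] 101101101
  [  2.. 10] 011011010
  [  3.. 11] 110110101
  [  4.. 12] 101101011
  [  5.. 13] 011010110
  [  6.. 14] 110101101
  [  7.. 15] 101011011
  [ 10.. 18] 011011011
  [ 11.. 19] 110110110
  (the other 88 windows repeat one of these)
distinct factors: {010110110, 011010110, 011011010, 011011011, 101011011, 101101011, 101101101, 110101101, 110110101, 110110110}
count = 10  (Sturmian bound for length 9 is 10)

10


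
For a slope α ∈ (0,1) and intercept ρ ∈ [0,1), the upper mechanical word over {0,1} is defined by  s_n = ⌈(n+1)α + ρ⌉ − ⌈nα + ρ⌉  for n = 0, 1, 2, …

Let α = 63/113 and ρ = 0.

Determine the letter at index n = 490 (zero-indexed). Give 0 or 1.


0

(n+1)α + ρ = (491·63) / 113 = 30933/113
nα + ρ     = (490·63) / 113 = 30870/113
⌈30933/113⌉ = 274,  ⌈30870/113⌉ = 274
s_{490} = 274 − 274 = 0


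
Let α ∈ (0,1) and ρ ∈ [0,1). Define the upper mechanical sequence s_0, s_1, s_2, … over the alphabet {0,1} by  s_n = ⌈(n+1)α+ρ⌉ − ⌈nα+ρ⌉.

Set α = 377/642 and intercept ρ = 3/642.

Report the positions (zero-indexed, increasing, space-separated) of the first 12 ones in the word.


n=0: ⌈380/642⌉−⌈3/642⌉ = 1−1 = 0
n=1: ⌈757/642⌉−⌈380/642⌉ = 2−1 = 1  ← one
n=2: ⌈1134/642⌉−⌈757/642⌉ = 2−2 = 0
n=3: ⌈1511/642⌉−⌈1134/642⌉ = 3−2 = 1  ← one
n=4: ⌈1888/642⌉−⌈1511/642⌉ = 3−3 = 0
n=5: ⌈2265/642⌉−⌈1888/642⌉ = 4−3 = 1  ← one
n=6: ⌈2642/642⌉−⌈2265/642⌉ = 5−4 = 1  ← one
n=7: ⌈3019/642⌉−⌈2642/642⌉ = 5−5 = 0
n=8: ⌈3396/642⌉−⌈3019/642⌉ = 6−5 = 1  ← one
n=9: ⌈3773/642⌉−⌈3396/642⌉ = 6−6 = 0
n=10: ⌈4150/642⌉−⌈3773/642⌉ = 7−6 = 1  ← one
n=11: ⌈4527/642⌉−⌈4150/642⌉ = 8−7 = 1  ← one
n=12: ⌈4904/642⌉−⌈4527/642⌉ = 8−8 = 0
n=13: ⌈5281/642⌉−⌈4904/642⌉ = 9−8 = 1  ← one
n=14: ⌈5658/642⌉−⌈5281/642⌉ = 9−9 = 0
n=15: ⌈6035/642⌉−⌈5658/642⌉ = 10−9 = 1  ← one
n=16: ⌈6412/642⌉−⌈6035/642⌉ = 10−10 = 0
n=17: ⌈6789/642⌉−⌈6412/642⌉ = 11−10 = 1  ← one
n=18: ⌈7166/642⌉−⌈6789/642⌉ = 12−11 = 1  ← one
n=19: ⌈7543/642⌉−⌈7166/642⌉ = 12−12 = 0
n=20: ⌈7920/642⌉−⌈7543/642⌉ = 13−12 = 1  ← one
positions of the first 12 ones: 1 3 5 6 8 10 11 13 15 17 18 20

1 3 5 6 8 10 11 13 15 17 18 20


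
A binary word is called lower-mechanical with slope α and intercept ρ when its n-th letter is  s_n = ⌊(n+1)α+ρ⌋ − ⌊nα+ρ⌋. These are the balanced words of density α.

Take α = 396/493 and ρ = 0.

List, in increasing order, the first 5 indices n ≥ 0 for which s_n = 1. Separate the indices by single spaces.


n=0: ⌊396/493⌋−⌊0/493⌋ = 0−0 = 0
n=1: ⌊792/493⌋−⌊396/493⌋ = 1−0 = 1  ← one
n=2: ⌊1188/493⌋−⌊792/493⌋ = 2−1 = 1  ← one
n=3: ⌊1584/493⌋−⌊1188/493⌋ = 3−2 = 1  ← one
n=4: ⌊1980/493⌋−⌊1584/493⌋ = 4−3 = 1  ← one
n=5: ⌊2376/493⌋−⌊1980/493⌋ = 4−4 = 0
n=6: ⌊2772/493⌋−⌊2376/493⌋ = 5−4 = 1  ← one
positions of the first 5 ones: 1 2 3 4 6

1 2 3 4 6


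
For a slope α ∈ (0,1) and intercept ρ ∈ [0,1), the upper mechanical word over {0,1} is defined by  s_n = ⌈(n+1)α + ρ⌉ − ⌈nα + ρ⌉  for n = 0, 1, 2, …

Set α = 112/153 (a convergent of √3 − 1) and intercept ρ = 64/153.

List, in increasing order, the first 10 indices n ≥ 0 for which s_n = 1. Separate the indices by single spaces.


0 2 3 4 6 7 8 10 11 13

n=0: ⌈176/153⌉−⌈64/153⌉ = 2−1 = 1  ← one
n=1: ⌈288/153⌉−⌈176/153⌉ = 2−2 = 0
n=2: ⌈400/153⌉−⌈288/153⌉ = 3−2 = 1  ← one
n=3: ⌈512/153⌉−⌈400/153⌉ = 4−3 = 1  ← one
n=4: ⌈624/153⌉−⌈512/153⌉ = 5−4 = 1  ← one
n=5: ⌈736/153⌉−⌈624/153⌉ = 5−5 = 0
n=6: ⌈848/153⌉−⌈736/153⌉ = 6−5 = 1  ← one
n=7: ⌈960/153⌉−⌈848/153⌉ = 7−6 = 1  ← one
n=8: ⌈1072/153⌉−⌈960/153⌉ = 8−7 = 1  ← one
n=9: ⌈1184/153⌉−⌈1072/153⌉ = 8−8 = 0
n=10: ⌈1296/153⌉−⌈1184/153⌉ = 9−8 = 1  ← one
n=11: ⌈1408/153⌉−⌈1296/153⌉ = 10−9 = 1  ← one
n=12: ⌈1520/153⌉−⌈1408/153⌉ = 10−10 = 0
n=13: ⌈1632/153⌉−⌈1520/153⌉ = 11−10 = 1  ← one
positions of the first 10 ones: 0 2 3 4 6 7 8 10 11 13


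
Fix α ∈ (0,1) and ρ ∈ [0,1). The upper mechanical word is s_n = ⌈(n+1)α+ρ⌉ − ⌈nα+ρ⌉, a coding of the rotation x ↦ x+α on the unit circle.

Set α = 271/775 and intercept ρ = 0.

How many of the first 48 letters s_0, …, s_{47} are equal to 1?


#1s = Σ_{n=0}^{47} s_n = Σ_{n=0}^{47} (⌈(n+1)α+ρ⌉ − ⌈nα+ρ⌉)
the sum telescopes: every ⌈nα+ρ⌉ with 0 < n < 48 appears once with + and once with −, leaving ⌈48α+ρ⌉ − ⌈0·α+ρ⌉
48α + ρ = (48·271) / 775 = 13008/775
ρ = 0/775
⌈13008/775⌉ = 17,  ⌈0/775⌉ = 0
#1s = 17 − 0 = 17

17


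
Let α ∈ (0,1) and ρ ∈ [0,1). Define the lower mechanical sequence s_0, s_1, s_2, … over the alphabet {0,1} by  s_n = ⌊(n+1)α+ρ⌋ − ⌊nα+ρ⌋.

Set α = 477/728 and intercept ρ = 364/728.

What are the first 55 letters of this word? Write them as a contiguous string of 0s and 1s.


n=0: ⌊(1·477+364)/728⌋ − ⌊(0·477+364)/728⌋ = ⌊841/728⌋ − ⌊364/728⌋ = 1 − 0 = 1
n=1: ⌊(2·477+364)/728⌋ − ⌊(1·477+364)/728⌋ = ⌊1318/728⌋ − ⌊841/728⌋ = 1 − 1 = 0
n=2: ⌊(3·477+364)/728⌋ − ⌊(2·477+364)/728⌋ = ⌊1795/728⌋ − ⌊1318/728⌋ = 2 − 1 = 1
n=3: ⌊(4·477+364)/728⌋ − ⌊(3·477+364)/728⌋ = ⌊2272/728⌋ − ⌊1795/728⌋ = 3 − 2 = 1
n=4: ⌊(5·477+364)/728⌋ − ⌊(4·477+364)/728⌋ = ⌊2749/728⌋ − ⌊2272/728⌋ = 3 − 3 = 0
n=5: ⌊(6·477+364)/728⌋ − ⌊(5·477+364)/728⌋ = ⌊3226/728⌋ − ⌊2749/728⌋ = 4 − 3 = 1
n=6: ⌊(7·477+364)/728⌋ − ⌊(6·477+364)/728⌋ = ⌊3703/728⌋ − ⌊3226/728⌋ = 5 − 4 = 1
n=7: ⌊(8·477+364)/728⌋ − ⌊(7·477+364)/728⌋ = ⌊4180/728⌋ − ⌊3703/728⌋ = 5 − 5 = 0
n=8: ⌊(9·477+364)/728⌋ − ⌊(8·477+364)/728⌋ = ⌊4657/728⌋ − ⌊4180/728⌋ = 6 − 5 = 1
n=9: ⌊(10·477+364)/728⌋ − ⌊(9·477+364)/728⌋ = ⌊5134/728⌋ − ⌊4657/728⌋ = 7 − 6 = 1
n=10: ⌊(11·477+364)/728⌋ − ⌊(10·477+364)/728⌋ = ⌊5611/728⌋ − ⌊5134/728⌋ = 7 − 7 = 0
n=11: ⌊(12·477+364)/728⌋ − ⌊(11·477+364)/728⌋ = ⌊6088/728⌋ − ⌊5611/728⌋ = 8 − 7 = 1
n=12: ⌊(13·477+364)/728⌋ − ⌊(12·477+364)/728⌋ = ⌊6565/728⌋ − ⌊6088/728⌋ = 9 − 8 = 1
n=13: ⌊(14·477+364)/728⌋ − ⌊(13·477+364)/728⌋ = ⌊7042/728⌋ − ⌊6565/728⌋ = 9 − 9 = 0
n=14: ⌊(15·477+364)/728⌋ − ⌊(14·477+364)/728⌋ = ⌊7519/728⌋ − ⌊7042/728⌋ = 10 − 9 = 1
n=15: ⌊(16·477+364)/728⌋ − ⌊(15·477+364)/728⌋ = ⌊7996/728⌋ − ⌊7519/728⌋ = 10 − 10 = 0
n=16: ⌊(17·477+364)/728⌋ − ⌊(16·477+364)/728⌋ = ⌊8473/728⌋ − ⌊7996/728⌋ = 11 − 10 = 1
n=17: ⌊(18·477+364)/728⌋ − ⌊(17·477+364)/728⌋ = ⌊8950/728⌋ − ⌊8473/728⌋ = 12 − 11 = 1
n=18: ⌊(19·477+364)/728⌋ − ⌊(18·477+364)/728⌋ = ⌊9427/728⌋ − ⌊8950/728⌋ = 12 − 12 = 0
n=19: ⌊(20·477+364)/728⌋ − ⌊(19·477+364)/728⌋ = ⌊9904/728⌋ − ⌊9427/728⌋ = 13 − 12 = 1
n=20: ⌊(21·477+364)/728⌋ − ⌊(20·477+364)/728⌋ = ⌊10381/728⌋ − ⌊9904/728⌋ = 14 − 13 = 1
n=21: ⌊(22·477+364)/728⌋ − ⌊(21·477+364)/728⌋ = ⌊10858/728⌋ − ⌊10381/728⌋ = 14 − 14 = 0
n=22: ⌊(23·477+364)/728⌋ − ⌊(22·477+364)/728⌋ = ⌊11335/728⌋ − ⌊10858/728⌋ = 15 − 14 = 1
n=23: ⌊(24·477+364)/728⌋ − ⌊(23·477+364)/728⌋ = ⌊11812/728⌋ − ⌊11335/728⌋ = 16 − 15 = 1
n=24: ⌊(25·477+364)/728⌋ − ⌊(24·477+364)/728⌋ = ⌊12289/728⌋ − ⌊11812/728⌋ = 16 − 16 = 0
n=25: ⌊(26·477+364)/728⌋ − ⌊(25·477+364)/728⌋ = ⌊12766/728⌋ − ⌊12289/728⌋ = 17 − 16 = 1
n=26: ⌊(27·477+364)/728⌋ − ⌊(26·477+364)/728⌋ = ⌊13243/728⌋ − ⌊12766/728⌋ = 18 − 17 = 1
n=27: ⌊(28·477+364)/728⌋ − ⌊(27·477+364)/728⌋ = ⌊13720/728⌋ − ⌊13243/728⌋ = 18 − 18 = 0
n=28: ⌊(29·477+364)/728⌋ − ⌊(28·477+364)/728⌋ = ⌊14197/728⌋ − ⌊13720/728⌋ = 19 − 18 = 1
n=29: ⌊(30·477+364)/728⌋ − ⌊(29·477+364)/728⌋ = ⌊14674/728⌋ − ⌊14197/728⌋ = 20 − 19 = 1
n=30: ⌊(31·477+364)/728⌋ − ⌊(30·477+364)/728⌋ = ⌊15151/728⌋ − ⌊14674/728⌋ = 20 − 20 = 0
n=31: ⌊(32·477+364)/728⌋ − ⌊(31·477+364)/728⌋ = ⌊15628/728⌋ − ⌊15151/728⌋ = 21 − 20 = 1
n=32: ⌊(33·477+364)/728⌋ − ⌊(32·477+364)/728⌋ = ⌊16105/728⌋ − ⌊15628/728⌋ = 22 − 21 = 1
n=33: ⌊(34·477+364)/728⌋ − ⌊(33·477+364)/728⌋ = ⌊16582/728⌋ − ⌊16105/728⌋ = 22 − 22 = 0
n=34: ⌊(35·477+364)/728⌋ − ⌊(34·477+364)/728⌋ = ⌊17059/728⌋ − ⌊16582/728⌋ = 23 − 22 = 1
n=35: ⌊(36·477+364)/728⌋ − ⌊(35·477+364)/728⌋ = ⌊17536/728⌋ − ⌊17059/728⌋ = 24 − 23 = 1
n=36: ⌊(37·477+364)/728⌋ − ⌊(36·477+364)/728⌋ = ⌊18013/728⌋ − ⌊17536/728⌋ = 24 − 24 = 0
n=37: ⌊(38·477+364)/728⌋ − ⌊(37·477+364)/728⌋ = ⌊18490/728⌋ − ⌊18013/728⌋ = 25 − 24 = 1
n=38: ⌊(39·477+364)/728⌋ − ⌊(38·477+364)/728⌋ = ⌊18967/728⌋ − ⌊18490/728⌋ = 26 − 25 = 1
n=39: ⌊(40·477+364)/728⌋ − ⌊(39·477+364)/728⌋ = ⌊19444/728⌋ − ⌊18967/728⌋ = 26 − 26 = 0
n=40: ⌊(41·477+364)/728⌋ − ⌊(40·477+364)/728⌋ = ⌊19921/728⌋ − ⌊19444/728⌋ = 27 − 26 = 1
n=41: ⌊(42·477+364)/728⌋ − ⌊(41·477+364)/728⌋ = ⌊20398/728⌋ − ⌊19921/728⌋ = 28 − 27 = 1
n=42: ⌊(43·477+364)/728⌋ − ⌊(42·477+364)/728⌋ = ⌊20875/728⌋ − ⌊20398/728⌋ = 28 − 28 = 0
n=43: ⌊(44·477+364)/728⌋ − ⌊(43·477+364)/728⌋ = ⌊21352/728⌋ − ⌊20875/728⌋ = 29 − 28 = 1
n=44: ⌊(45·477+364)/728⌋ − ⌊(44·477+364)/728⌋ = ⌊21829/728⌋ − ⌊21352/728⌋ = 29 − 29 = 0
n=45: ⌊(46·477+364)/728⌋ − ⌊(45·477+364)/728⌋ = ⌊22306/728⌋ − ⌊21829/728⌋ = 30 − 29 = 1
n=46: ⌊(47·477+364)/728⌋ − ⌊(46·477+364)/728⌋ = ⌊22783/728⌋ − ⌊22306/728⌋ = 31 − 30 = 1
n=47: ⌊(48·477+364)/728⌋ − ⌊(47·477+364)/728⌋ = ⌊23260/728⌋ − ⌊22783/728⌋ = 31 − 31 = 0
n=48: ⌊(49·477+364)/728⌋ − ⌊(48·477+364)/728⌋ = ⌊23737/728⌋ − ⌊23260/728⌋ = 32 − 31 = 1
n=49: ⌊(50·477+364)/728⌋ − ⌊(49·477+364)/728⌋ = ⌊24214/728⌋ − ⌊23737/728⌋ = 33 − 32 = 1
n=50: ⌊(51·477+364)/728⌋ − ⌊(50·477+364)/728⌋ = ⌊24691/728⌋ − ⌊24214/728⌋ = 33 − 33 = 0
n=51: ⌊(52·477+364)/728⌋ − ⌊(51·477+364)/728⌋ = ⌊25168/728⌋ − ⌊24691/728⌋ = 34 − 33 = 1
n=52: ⌊(53·477+364)/728⌋ − ⌊(52·477+364)/728⌋ = ⌊25645/728⌋ − ⌊25168/728⌋ = 35 − 34 = 1
n=53: ⌊(54·477+364)/728⌋ − ⌊(53·477+364)/728⌋ = ⌊26122/728⌋ − ⌊25645/728⌋ = 35 − 35 = 0
n=54: ⌊(55·477+364)/728⌋ − ⌊(54·477+364)/728⌋ = ⌊26599/728⌋ − ⌊26122/728⌋ = 36 − 35 = 1

1011011011011010110110110110110110110110110101101101101
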